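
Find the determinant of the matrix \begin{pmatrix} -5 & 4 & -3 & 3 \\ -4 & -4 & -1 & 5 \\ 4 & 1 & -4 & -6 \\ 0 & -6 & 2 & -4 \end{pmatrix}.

Expand along row 4 (it has 1 zero):
  + (-6) · M_42   where M_42 = det([-5 -3 3; -4 -1 5; 4 -4 -6]) = -58
  − (2) · M_43   where M_43 = det([-5 4 3; -4 -4 5; 4 1 -6]) = -75
  + (-4) · M_44   where M_44 = det([-5 4 -3; -4 -4 -1; 4 1 -4]) = -201
det = (+1)·(-6)·(-58) + (-1)·(2)·(-75) + (+1)·(-4)·(-201) = 1302

The determinant is 1302.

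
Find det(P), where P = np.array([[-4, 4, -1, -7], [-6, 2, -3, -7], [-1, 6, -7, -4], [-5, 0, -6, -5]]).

Expand along row 4 (it has 1 zero):
  − (-5) · M_41   where M_41 = det([4 -1 -7; 2 -3 -7; 6 -7 -4]) = -142
  − (-6) · M_43   where M_43 = det([-4 4 -7; -6 2 -7; -1 6 -4]) = 34
  + (-5) · M_44   where M_44 = det([-4 4 -1; -6 2 -3; -1 6 -7]) = -138
det = (-1)·(-5)·(-142) + (-1)·(-6)·(34) + (+1)·(-5)·(-138) = 184

|P| = 184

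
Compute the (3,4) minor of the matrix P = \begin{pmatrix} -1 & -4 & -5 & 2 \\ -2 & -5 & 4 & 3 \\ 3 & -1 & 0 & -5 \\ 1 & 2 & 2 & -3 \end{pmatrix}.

-19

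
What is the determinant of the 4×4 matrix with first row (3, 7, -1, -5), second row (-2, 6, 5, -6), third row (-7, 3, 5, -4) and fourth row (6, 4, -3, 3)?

-828

Expand along row 1:
  + (3) · M_11   where M_11 = det([6 5 -6; 3 5 -4; 4 -3 3]) = 67
  − (7) · M_12   where M_12 = det([-2 5 -6; -7 5 -4; 6 -3 3]) = 33
  + (-1) · M_13   where M_13 = det([-2 6 -6; -7 3 -4; 6 4 3]) = 208
  − (-5) · M_14   where M_14 = det([-2 6 5; -7 3 5; 6 4 -3]) = -118
det = (+1)·(3)·(67) + (-1)·(7)·(33) + (+1)·(-1)·(208) + (-1)·(-5)·(-118) = -828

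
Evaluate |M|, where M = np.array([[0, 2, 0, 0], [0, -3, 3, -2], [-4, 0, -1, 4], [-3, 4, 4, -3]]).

The determinant is 68.

Expand along row 1 (it has 3 zeros):
  − (2) · M_12   where M_12 = det([0 3 -2; -4 -1 4; -3 4 -3]) = -34
det = (-1)·(2)·(-34) = 68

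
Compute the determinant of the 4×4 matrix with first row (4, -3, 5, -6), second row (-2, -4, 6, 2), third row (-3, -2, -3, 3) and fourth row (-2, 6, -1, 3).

-240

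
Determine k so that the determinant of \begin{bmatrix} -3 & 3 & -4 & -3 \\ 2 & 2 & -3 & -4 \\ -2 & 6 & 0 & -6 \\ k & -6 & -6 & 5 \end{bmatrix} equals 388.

k = -7

Expanding along the row containing k, det(A) is linear in k: det(A) = (-48)·k + (52).
Set (-48)·k + (52) = 388  ⇒  (-48)·k = 336  ⇒  k = -7.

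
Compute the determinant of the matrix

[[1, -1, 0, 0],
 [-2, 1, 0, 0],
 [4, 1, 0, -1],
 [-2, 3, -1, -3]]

The matrix is block lower-triangular with a 2×2 block and a 2×2 block on the diagonal, so its determinant equals the product of the determinants of the diagonal blocks.
det of the 2×2 block = -1
det of the 2×2 block = -1
det = (-1)·(-1) = 1

1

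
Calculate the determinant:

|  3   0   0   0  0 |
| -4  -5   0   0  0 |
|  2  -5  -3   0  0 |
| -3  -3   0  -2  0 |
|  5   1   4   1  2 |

The determinant is -180.

The matrix is lower triangular, so the determinant is the product of the diagonal entries:
det = (3) · (-5) · (-3) · (-2) · (2) = -180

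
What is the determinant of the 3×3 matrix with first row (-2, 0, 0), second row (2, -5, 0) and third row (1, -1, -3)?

-30

The matrix is lower triangular, so the determinant is the product of the diagonal entries:
det = (-2) · (-5) · (-3) = -30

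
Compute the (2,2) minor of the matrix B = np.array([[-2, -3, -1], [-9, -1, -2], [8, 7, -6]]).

Delete row 2 and column 2; the remaining 2×2 submatrix is [-2 -1; 8 -6].
Its determinant is (-2)·(-6) − (-1)·8 = 20.

The minor is 20.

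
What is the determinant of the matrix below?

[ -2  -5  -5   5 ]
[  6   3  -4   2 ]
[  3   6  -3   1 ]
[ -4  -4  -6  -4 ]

Expand along row 1:
  + (-2) · M_11   where M_11 = det([3 -4 2; 6 -3 1; -4 -6 -4]) = -122
  − (-5) · M_12   where M_12 = det([6 -4 2; 3 -3 1; -4 -6 -4]) = 16
  + (-5) · M_13   where M_13 = det([6 3 2; 3 6 1; -4 -4 -4]) = -72
  − (5) · M_14   where M_14 = det([6 3 -4; 3 6 -3; -4 -4 -6]) = -246
det = (+1)·(-2)·(-122) + (-1)·(-5)·(16) + (+1)·(-5)·(-72) + (-1)·(5)·(-246) = 1914

1914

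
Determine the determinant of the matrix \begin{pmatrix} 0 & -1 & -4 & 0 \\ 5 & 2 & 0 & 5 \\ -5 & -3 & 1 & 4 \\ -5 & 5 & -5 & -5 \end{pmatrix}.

Expand along row 1 (it has 2 zeros):
  − (-1) · M_12   where M_12 = det([5 0 5; -5 1 4; -5 -5 -5]) = 225
  + (-4) · M_13   where M_13 = det([5 2 5; -5 -3 4; -5 5 -5]) = -315
det = (-1)·(-1)·(225) + (+1)·(-4)·(-315) = 1485

The determinant is 1485.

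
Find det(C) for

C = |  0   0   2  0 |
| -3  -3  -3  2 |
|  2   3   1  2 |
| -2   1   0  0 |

The determinant is 68.

Expand along row 1 (it has 3 zeros):
  + (2) · M_13   where M_13 = det([-3 -3 2; 2 3 2; -2 1 0]) = 34
det = (+1)·(2)·(34) = 68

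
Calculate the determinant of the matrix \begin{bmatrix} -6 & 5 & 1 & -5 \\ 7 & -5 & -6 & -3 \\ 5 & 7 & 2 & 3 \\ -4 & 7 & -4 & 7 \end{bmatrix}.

-6902

Expand along row 1:
  + (-6) · M_11   where M_11 = det([-5 -6 -3; 7 2 3; 7 -4 7]) = 164
  − (5) · M_12   where M_12 = det([7 -6 -3; 5 2 3; -4 -4 7]) = 500
  + (1) · M_13   where M_13 = det([7 -5 -3; 5 7 3; -4 7 7]) = 242
  − (-5) · M_14   where M_14 = det([7 -5 -6; 5 7 2; -4 7 -4]) = -732
det = (+1)·(-6)·(164) + (-1)·(5)·(500) + (+1)·(1)·(242) + (-1)·(-5)·(-732) = -6902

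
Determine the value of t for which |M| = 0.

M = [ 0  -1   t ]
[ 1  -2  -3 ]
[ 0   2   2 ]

t = -1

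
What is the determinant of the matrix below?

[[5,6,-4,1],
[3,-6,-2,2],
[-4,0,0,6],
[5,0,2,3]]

Expand along row 3 (it has 2 zeros):
  + (-4) · M_31   where M_31 = det([6 -4 1; -6 -2 2; 0 2 3]) = -144
  − (6) · M_34   where M_34 = det([5 6 -4; 3 -6 -2; 5 0 2]) = -276
det = (+1)·(-4)·(-144) + (-1)·(6)·(-276) = 2232

The determinant is 2232.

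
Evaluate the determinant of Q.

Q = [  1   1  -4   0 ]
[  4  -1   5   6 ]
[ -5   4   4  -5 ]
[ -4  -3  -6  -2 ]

The determinant is -429.

Expand along row 1 (it has 1 zero):
  + (1) · M_11   where M_11 = det([-1 5 6; 4 4 -5; -3 -6 -2]) = 81
  − (1) · M_12   where M_12 = det([4 5 6; -5 4 -5; -4 -6 -2]) = 174
  + (-4) · M_13   where M_13 = det([4 -1 6; -5 4 -5; -4 -3 -2]) = 84
det = (+1)·(1)·(81) + (-1)·(1)·(174) + (+1)·(-4)·(84) = -429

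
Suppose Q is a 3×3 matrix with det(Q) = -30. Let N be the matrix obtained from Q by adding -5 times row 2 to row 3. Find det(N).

Adding a multiple of one row to another leaves the determinant unchanged.
det(N) = (1)·(-30) = -30

The determinant is -30.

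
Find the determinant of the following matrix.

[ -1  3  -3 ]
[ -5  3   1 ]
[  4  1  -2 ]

The determinant is 40.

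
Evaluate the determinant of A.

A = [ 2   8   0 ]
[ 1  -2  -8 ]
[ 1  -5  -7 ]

-60

Expand along column 3:
  − (-8) · |2 8; 1 -5| = −(-8)·(-10 − 8) = -144
  + (-7) · |2 8; 1 -2| = (-7)·(-4 − 8) = 84
Sum: (-144) + (84) = -60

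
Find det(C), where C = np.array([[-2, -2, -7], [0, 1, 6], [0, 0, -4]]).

|C| = 8

C is upper triangular, so det(C) is the product of the diagonal entries:
det = (-2) · (1) · (-4) = 8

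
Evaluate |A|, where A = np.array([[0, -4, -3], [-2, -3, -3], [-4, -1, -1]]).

|A| = -10

Expand along row 1:
  − (-4) · |-2 -3; -4 -1| = −(-4)·(2 − 12) = -40
  + (-3) · |-2 -3; -4 -1| = (-3)·(2 − 12) = 30
Sum: (-40) + (30) = -10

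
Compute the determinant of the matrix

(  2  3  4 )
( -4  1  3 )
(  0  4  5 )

Expand along column 1:
  + 2 · |1 3; 4 5| = 2·(5 − 12) = -14
  − (-4) · |3 4; 4 5| = −(-4)·(15 − 16) = -4
Sum: (-14) + (-4) = -18

-18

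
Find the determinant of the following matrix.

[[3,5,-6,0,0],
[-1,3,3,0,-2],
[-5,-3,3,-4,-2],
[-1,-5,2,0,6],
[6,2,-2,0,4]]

-2976

Expand along column 4 (it has 4 zeros):
  − (-4) · M_34   where M_34 = det([3 5 -6 0; -1 3 3 -2; -1 -5 2 6; 6 2 -2 4]) = -744
det = (-1)·(-4)·(-744) = -2976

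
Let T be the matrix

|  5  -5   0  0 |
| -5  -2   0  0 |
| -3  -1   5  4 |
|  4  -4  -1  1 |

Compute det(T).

T is block lower-triangular with a 2×2 block and a 2×2 block on the diagonal, so its determinant equals the product of the determinants of the diagonal blocks.
det of the 2×2 block = -35
det of the 2×2 block = 9
det = (-35)·(9) = -315

|T| = -315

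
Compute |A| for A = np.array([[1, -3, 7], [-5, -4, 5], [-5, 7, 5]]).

-440

Expand along column 1:
  + 1 · |-4 5; 7 5| = 1·(-20 − 35) = -55
  − (-5) · |-3 7; 7 5| = −(-5)·(-15 − 49) = -320
  + (-5) · |-3 7; -4 5| = (-5)·(-15 − (-28)) = -65
Sum: (-55) + (-320) + (-65) = -440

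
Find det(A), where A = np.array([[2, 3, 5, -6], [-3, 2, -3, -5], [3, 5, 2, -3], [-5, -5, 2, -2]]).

-292

Expand along row 1:
  + (2) · M_11   where M_11 = det([2 -3 -5; 5 2 -3; -5 2 -2]) = -171
  − (3) · M_12   where M_12 = det([-3 -3 -5; 3 2 -3; -5 2 -2]) = -149
  + (5) · M_13   where M_13 = det([-3 2 -5; 3 5 -3; -5 -5 -2]) = 67
  − (-6) · M_14   where M_14 = det([-3 2 -3; 3 5 2; -5 -5 2]) = -122
det = (+1)·(2)·(-171) + (-1)·(3)·(-149) + (+1)·(5)·(67) + (-1)·(-6)·(-122) = -292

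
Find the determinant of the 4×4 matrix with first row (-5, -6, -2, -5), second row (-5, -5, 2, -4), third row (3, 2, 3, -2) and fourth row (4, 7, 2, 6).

Expand along row 1:
  + (-5) · M_11   where M_11 = det([-5 2 -4; 2 3 -2; 7 2 6]) = -94
  − (-6) · M_12   where M_12 = det([-5 2 -4; 3 3 -2; 4 2 6]) = -138
  + (-2) · M_13   where M_13 = det([-5 -5 -4; 3 2 -2; 4 7 6]) = -52
  − (-5) · M_14   where M_14 = det([-5 -5 2; 3 2 3; 4 7 2]) = 81
det = (+1)·(-5)·(-94) + (-1)·(-6)·(-138) + (+1)·(-2)·(-52) + (-1)·(-5)·(81) = 151

The determinant is 151.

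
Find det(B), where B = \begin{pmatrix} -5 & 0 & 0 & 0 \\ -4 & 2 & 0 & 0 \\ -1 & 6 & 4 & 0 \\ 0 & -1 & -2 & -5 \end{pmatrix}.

det(B) = 200

B is lower triangular, so det(B) is the product of the diagonal entries:
det = (-5) · (2) · (4) · (-5) = 200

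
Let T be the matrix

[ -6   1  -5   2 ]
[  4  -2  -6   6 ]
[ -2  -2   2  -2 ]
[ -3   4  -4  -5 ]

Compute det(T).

The determinant is -1104.

Expand along row 1:
  + (-6) · M_11   where M_11 = det([-2 -6 6; -2 2 -2; 4 -4 -5]) = 144
  − (1) · M_12   where M_12 = det([4 -6 6; -2 2 -2; -3 -4 -5]) = 36
  + (-5) · M_13   where M_13 = det([4 -2 6; -2 -2 -2; -3 4 -5]) = -4
  − (2) · M_14   where M_14 = det([4 -2 -6; -2 -2 2; -3 4 -4]) = 112
det = (+1)·(-6)·(144) + (-1)·(1)·(36) + (+1)·(-5)·(-4) + (-1)·(2)·(112) = -1104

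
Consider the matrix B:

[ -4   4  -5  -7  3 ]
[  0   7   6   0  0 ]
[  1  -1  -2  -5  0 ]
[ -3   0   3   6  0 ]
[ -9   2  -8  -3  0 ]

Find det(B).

The determinant is 3348.

Expand along column 5 (it has 4 zeros):
  + (3) · M_15   where M_15 = det([0 7 6 0; 1 -1 -2 -5; -3 0 3 6; -9 2 -8 -3]) = 1116
det = (+1)·(3)·(1116) = 3348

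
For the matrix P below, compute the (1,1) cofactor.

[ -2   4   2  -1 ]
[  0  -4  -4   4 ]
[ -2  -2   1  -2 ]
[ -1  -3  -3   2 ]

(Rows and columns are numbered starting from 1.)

12

Delete row 1 and column 1; the remaining 3×3 submatrix is [-4 -4 4; -2 1 -2; -3 -3 2].
Its determinant is 12.
The cofactor carries sign (−1)^(1+1) = +1, so C_{1,1} = +(12) = 12.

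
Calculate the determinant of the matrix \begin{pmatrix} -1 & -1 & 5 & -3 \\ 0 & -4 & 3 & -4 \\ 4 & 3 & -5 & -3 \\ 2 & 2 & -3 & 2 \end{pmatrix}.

164

Expand along row 2 (it has 1 zero):
  + (-4) · M_22   where M_22 = det([-1 5 -3; 4 -5 -3; 2 -3 2]) = -45
  − (3) · M_23   where M_23 = det([-1 -1 -3; 4 3 -3; 2 2 2]) = -4
  + (-4) · M_24   where M_24 = det([-1 -1 5; 4 3 -5; 2 2 -3]) = 7
det = (+1)·(-4)·(-45) + (-1)·(3)·(-4) + (+1)·(-4)·(7) = 164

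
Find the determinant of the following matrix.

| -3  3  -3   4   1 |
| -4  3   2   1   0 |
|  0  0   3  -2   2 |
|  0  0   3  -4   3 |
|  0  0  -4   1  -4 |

39

The matrix is block upper-triangular with a 2×2 block and a 3×3 block on the diagonal, so its determinant equals the product of the determinants of the diagonal blocks.
det of the 2×2 block = 3
det of the 3×3 block = 13
det = (3)·(13) = 39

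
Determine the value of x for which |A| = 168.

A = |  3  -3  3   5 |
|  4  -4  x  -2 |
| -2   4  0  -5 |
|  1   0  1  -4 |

Expanding along the column containing x, det(A) is linear in x: det(A) = (29)·x + (-64).
Set (29)·x + (-64) = 168  ⇒  (29)·x = 232  ⇒  x = 8.

x = 8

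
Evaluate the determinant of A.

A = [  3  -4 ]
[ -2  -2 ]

det(A) = 3·(-2) − (-4)·(-2) = -6 − 8 = -14

det(A) = -14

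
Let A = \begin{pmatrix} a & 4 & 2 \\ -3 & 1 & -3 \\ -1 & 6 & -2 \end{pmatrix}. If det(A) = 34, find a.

Expanding along the column containing a, det(A) is linear in a: det(A) = (16)·a + (-46).
Set (16)·a + (-46) = 34  ⇒  (16)·a = 80  ⇒  a = 5.

a = 5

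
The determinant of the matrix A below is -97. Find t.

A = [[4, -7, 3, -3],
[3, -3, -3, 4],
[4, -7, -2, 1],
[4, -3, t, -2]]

t = 9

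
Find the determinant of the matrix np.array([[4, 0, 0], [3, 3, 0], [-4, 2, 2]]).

24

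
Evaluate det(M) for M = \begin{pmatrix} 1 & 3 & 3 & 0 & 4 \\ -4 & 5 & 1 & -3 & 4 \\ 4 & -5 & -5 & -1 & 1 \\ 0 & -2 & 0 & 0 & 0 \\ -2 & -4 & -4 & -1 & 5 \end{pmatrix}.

Expand along row 4 (it has 4 zeros):
  + (-2) · M_42   where M_42 = det([1 3 0 4; -4 1 -3 4; 4 -5 -1 1; -2 -4 -1 5]) = -557
det = (+1)·(-2)·(-557) = 1114

1114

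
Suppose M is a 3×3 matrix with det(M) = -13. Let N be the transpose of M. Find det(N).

-13

det(Mᵀ) = det(M).
det(N) = (1)·(-13) = -13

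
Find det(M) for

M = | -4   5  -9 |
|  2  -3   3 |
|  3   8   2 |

-80

Expand along row 1:
  + (-4) · |-3 3; 8 2| = (-4)·(-6 − 24) = 120
  − 5 · |2 3; 3 2| = −5·(4 − 9) = 25
  + (-9) · |2 -3; 3 8| = (-9)·(16 − (-9)) = -225
Sum: (120) + (25) + (-225) = -80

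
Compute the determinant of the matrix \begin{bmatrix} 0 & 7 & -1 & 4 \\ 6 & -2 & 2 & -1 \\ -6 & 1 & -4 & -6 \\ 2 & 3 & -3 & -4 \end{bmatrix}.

330

Expand along row 1 (it has 1 zero):
  − (7) · M_12   where M_12 = det([6 2 -1; -6 -4 -6; 2 -3 -4]) = -110
  + (-1) · M_13   where M_13 = det([6 -2 -1; -6 1 -6; 2 3 -4]) = 176
  − (4) · M_14   where M_14 = det([6 -2 2; -6 1 -4; 2 3 -3]) = 66
det = (-1)·(7)·(-110) + (+1)·(-1)·(176) + (-1)·(4)·(66) = 330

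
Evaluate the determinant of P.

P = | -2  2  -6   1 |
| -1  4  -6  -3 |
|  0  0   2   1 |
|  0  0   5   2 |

det(P) = 6

P is block upper-triangular with a 2×2 block and a 2×2 block on the diagonal, so its determinant equals the product of the determinants of the diagonal blocks.
det of the 2×2 block = -6
det of the 2×2 block = -1
det = (-6)·(-1) = 6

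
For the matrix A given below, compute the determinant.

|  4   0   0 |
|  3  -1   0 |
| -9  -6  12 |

det(A) = -48

A is lower triangular, so det(A) is the product of the diagonal entries:
det = (4) · (-1) · (12) = -48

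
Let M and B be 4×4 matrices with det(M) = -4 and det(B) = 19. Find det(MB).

det(MB) = det(M)·det(B) = (-4)·(19) = -76

-76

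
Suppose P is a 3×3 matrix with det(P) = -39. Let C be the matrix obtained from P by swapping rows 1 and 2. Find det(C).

Swapping two rows multiplies the determinant by −1.
det(C) = (-1)·(-39) = 39

The determinant is 39.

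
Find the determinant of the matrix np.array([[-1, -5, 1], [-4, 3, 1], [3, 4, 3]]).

-105

Expand along column 1:
  + (-1) · |3 1; 4 3| = (-1)·(9 − 4) = -5
  − (-4) · |-5 1; 4 3| = −(-4)·(-15 − 4) = -76
  + 3 · |-5 1; 3 1| = 3·(-5 − 3) = -24
Sum: (-5) + (-76) + (-24) = -105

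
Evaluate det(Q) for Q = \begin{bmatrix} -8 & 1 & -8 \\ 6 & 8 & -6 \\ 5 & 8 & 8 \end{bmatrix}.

-1038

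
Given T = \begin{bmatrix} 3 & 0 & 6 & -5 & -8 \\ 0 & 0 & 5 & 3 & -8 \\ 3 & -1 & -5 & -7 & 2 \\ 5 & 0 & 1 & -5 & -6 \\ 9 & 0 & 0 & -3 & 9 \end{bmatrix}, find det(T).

Expand along column 2 (it has 4 zeros):
  − (-1) · M_32   where M_32 = det([3 6 -5 -8; 0 5 3 -8; 5 1 -5 -6; 9 0 -3 9]) = 2967
det = (-1)·(-1)·(2967) = 2967

|T| = 2967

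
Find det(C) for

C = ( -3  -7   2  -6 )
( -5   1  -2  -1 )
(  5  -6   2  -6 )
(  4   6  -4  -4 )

det(C) = -412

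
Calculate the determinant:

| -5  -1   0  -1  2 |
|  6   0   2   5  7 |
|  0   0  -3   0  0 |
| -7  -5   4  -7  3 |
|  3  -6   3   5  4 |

-5913

Expand along row 3 (it has 4 zeros):
  + (-3) · M_33   where M_33 = det([-5 -1 -1 2; 6 0 5 7; -7 -5 -7 3; 3 -6 5 4]) = 1971
det = (+1)·(-3)·(1971) = -5913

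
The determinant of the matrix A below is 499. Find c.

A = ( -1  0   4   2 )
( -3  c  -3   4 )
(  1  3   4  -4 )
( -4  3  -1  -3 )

Expanding along the row containing c, det(A) is linear in c: det(A) = (122)·c + (255).
Set (122)·c + (255) = 499  ⇒  (122)·c = 244  ⇒  c = 2.

c = 2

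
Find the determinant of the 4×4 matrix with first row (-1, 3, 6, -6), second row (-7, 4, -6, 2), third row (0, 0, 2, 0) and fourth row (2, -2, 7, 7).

Expand along row 3 (it has 3 zeros):
  + (2) · M_33   where M_33 = det([-1 3 -6; -7 4 2; 2 -2 7]) = 91
det = (+1)·(2)·(91) = 182

182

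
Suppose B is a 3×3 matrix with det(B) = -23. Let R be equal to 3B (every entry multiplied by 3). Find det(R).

For a 3×3 matrix, det(3B) = 3^3·det(B) = 27·det(B).
det(R) = (27)·(-23) = -621

-621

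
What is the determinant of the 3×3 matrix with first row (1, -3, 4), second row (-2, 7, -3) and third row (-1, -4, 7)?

46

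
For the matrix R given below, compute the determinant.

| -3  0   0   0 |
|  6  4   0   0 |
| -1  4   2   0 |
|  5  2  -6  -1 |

The determinant is 24.

R is lower triangular, so det(R) is the product of the diagonal entries:
det = (-3) · (4) · (2) · (-1) = 24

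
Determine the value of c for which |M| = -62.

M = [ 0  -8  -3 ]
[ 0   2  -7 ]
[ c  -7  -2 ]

c = -1

Expanding along the row containing c, det(M) is linear in c: det(M) = (62)·c + (0).
Set (62)·c + (0) = -62  ⇒  (62)·c = -62  ⇒  c = -1.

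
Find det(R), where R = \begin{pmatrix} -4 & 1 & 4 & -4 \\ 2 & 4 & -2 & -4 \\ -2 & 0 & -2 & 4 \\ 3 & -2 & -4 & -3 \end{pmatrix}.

|R| = -648

Expand along row 3 (it has 1 zero):
  + (-2) · M_31   where M_31 = det([1 4 -4; 4 -2 -4; -2 -4 -3]) = 150
  + (-2) · M_33   where M_33 = det([-4 1 -4; 2 4 -4; 3 -2 -3]) = 138
  − (4) · M_34   where M_34 = det([-4 1 4; 2 4 -2; 3 -2 -4]) = 18
det = (+1)·(-2)·(150) + (+1)·(-2)·(138) + (-1)·(4)·(18) = -648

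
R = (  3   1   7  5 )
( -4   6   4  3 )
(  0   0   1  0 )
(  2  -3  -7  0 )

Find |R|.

Expand along row 3 (it has 3 zeros):
  + (1) · M_33   where M_33 = det([3 1 5; -4 6 3; 2 -3 0]) = 33
det = (+1)·(1)·(33) = 33

33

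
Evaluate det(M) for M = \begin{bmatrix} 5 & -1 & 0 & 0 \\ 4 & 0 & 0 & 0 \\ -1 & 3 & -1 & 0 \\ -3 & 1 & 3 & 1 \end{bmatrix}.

-4

M is block lower-triangular with a 2×2 block and a 2×2 block on the diagonal, so its determinant equals the product of the determinants of the diagonal blocks.
det of the 2×2 block = 4
det of the 2×2 block = -1
det = (4)·(-1) = -4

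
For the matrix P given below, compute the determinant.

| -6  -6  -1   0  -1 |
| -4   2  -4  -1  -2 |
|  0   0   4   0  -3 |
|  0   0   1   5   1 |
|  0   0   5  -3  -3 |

-1296

P is block upper-triangular with a 2×2 block and a 3×3 block on the diagonal, so its determinant equals the product of the determinants of the diagonal blocks.
det of the 2×2 block = -36
det of the 3×3 block = 36
det = (-36)·(36) = -1296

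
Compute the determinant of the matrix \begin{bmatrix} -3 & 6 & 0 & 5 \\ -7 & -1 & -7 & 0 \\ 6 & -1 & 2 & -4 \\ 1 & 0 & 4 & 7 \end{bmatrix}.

Expand along row 1 (it has 1 zero):
  + (-3) · M_11   where M_11 = det([-1 -7 0; -1 2 -4; 0 4 7]) = -79
  − (6) · M_12   where M_12 = det([-7 -7 0; 6 2 -4; 1 4 7]) = 112
  − (5) · M_14   where M_14 = det([-7 -1 -7; 6 -1 2; 1 0 4]) = 43
det = (+1)·(-3)·(-79) + (-1)·(6)·(112) + (-1)·(5)·(43) = -650

-650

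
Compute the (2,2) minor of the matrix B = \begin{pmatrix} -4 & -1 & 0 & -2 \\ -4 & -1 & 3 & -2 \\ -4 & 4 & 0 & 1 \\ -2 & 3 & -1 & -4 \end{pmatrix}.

Delete row 2 and column 2; the remaining 3×3 submatrix is [-4 0 -2; -4 0 1; -2 -1 -4].
Its determinant is -12.

-12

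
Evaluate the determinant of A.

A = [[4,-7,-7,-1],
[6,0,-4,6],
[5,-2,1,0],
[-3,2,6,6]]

|A| = 2186

Expand along row 2 (it has 1 zero):
  − (6) · M_21   where M_21 = det([-7 -7 -1; -2 1 0; 2 6 6]) = -112
  − (-4) · M_23   where M_23 = det([4 -7 -1; 5 -2 0; -3 2 6]) = 158
  + (6) · M_24   where M_24 = det([4 -7 -7; 5 -2 1; -3 2 6]) = 147
det = (-1)·(6)·(-112) + (-1)·(-4)·(158) + (+1)·(6)·(147) = 2186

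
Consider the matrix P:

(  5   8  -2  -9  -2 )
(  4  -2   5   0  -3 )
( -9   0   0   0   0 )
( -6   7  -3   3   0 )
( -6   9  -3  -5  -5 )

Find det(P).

Expand along row 3 (it has 4 zeros):
  + (-9) · M_31   where M_31 = det([8 -2 -9 -2; -2 5 0 -3; 7 -3 3 0; 9 -3 -5 -5]) = -1363
det = (+1)·(-9)·(-1363) = 12267

12267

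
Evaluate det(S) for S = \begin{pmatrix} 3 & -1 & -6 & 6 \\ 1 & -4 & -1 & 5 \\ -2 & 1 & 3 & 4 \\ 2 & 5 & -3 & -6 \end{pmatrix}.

det(S) = 178

Expand along row 1:
  + (3) · M_11   where M_11 = det([-4 -1 5; 1 3 4; 5 -3 -6]) = -92
  − (-1) · M_12   where M_12 = det([1 -1 5; -2 3 4; 2 -3 -6]) = -2
  + (-6) · M_13   where M_13 = det([1 -4 5; -2 1 4; 2 5 -6]) = -70
  − (6) · M_14   where M_14 = det([1 -4 -1; -2 1 3; 2 5 -3]) = -6
det = (+1)·(3)·(-92) + (-1)·(-1)·(-2) + (+1)·(-6)·(-70) + (-1)·(6)·(-6) = 178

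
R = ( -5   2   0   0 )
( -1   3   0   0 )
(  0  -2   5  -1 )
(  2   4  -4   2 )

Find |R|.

R is block lower-triangular with a 2×2 block and a 2×2 block on the diagonal, so its determinant equals the product of the determinants of the diagonal blocks.
det of the 2×2 block = -13
det of the 2×2 block = 6
det = (-13)·(6) = -78

The determinant is -78.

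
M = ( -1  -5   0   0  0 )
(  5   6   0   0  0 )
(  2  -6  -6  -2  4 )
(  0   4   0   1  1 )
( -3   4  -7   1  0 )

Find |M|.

|M| = 912

M is block lower-triangular with a 2×2 block and a 3×3 block on the diagonal, so its determinant equals the product of the determinants of the diagonal blocks.
det of the 2×2 block = 19
det of the 3×3 block = 48
det = (19)·(48) = 912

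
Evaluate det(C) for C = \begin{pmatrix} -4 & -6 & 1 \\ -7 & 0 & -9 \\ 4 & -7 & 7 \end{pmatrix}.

Expand along row 2:
  − (-7) · |-6 1; -7 7| = −(-7)·(-42 − (-7)) = -245
  − (-9) · |-4 -6; 4 -7| = −(-9)·(28 − (-24)) = 468
Sum: (-245) + (468) = 223

|C| = 223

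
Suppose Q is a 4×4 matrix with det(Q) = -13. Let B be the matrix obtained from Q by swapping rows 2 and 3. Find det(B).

13

Swapping two rows multiplies the determinant by −1.
det(B) = (-1)·(-13) = 13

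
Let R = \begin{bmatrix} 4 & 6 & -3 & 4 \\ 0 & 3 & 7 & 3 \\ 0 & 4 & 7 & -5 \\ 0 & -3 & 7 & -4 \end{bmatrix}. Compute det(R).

The determinant is 1540.

Expand along column 1 (it has 3 zeros):
  + (4) · M_11   where M_11 = det([3 7 3; 4 7 -5; -3 7 -4]) = 385
det = (+1)·(4)·(385) = 1540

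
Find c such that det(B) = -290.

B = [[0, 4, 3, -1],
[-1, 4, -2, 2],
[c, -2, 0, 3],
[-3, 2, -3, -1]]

Expanding along the row containing c, det(B) is linear in c: det(B) = (64)·c + (-162).
Set (64)·c + (-162) = -290  ⇒  (64)·c = -128  ⇒  c = -2.

-2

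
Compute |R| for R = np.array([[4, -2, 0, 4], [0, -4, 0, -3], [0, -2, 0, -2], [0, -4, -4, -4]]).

Expand along column 1 (it has 3 zeros):
  + (4) · M_11   where M_11 = det([-4 0 -3; -2 0 -2; -4 -4 -4]) = 8
det = (+1)·(4)·(8) = 32

32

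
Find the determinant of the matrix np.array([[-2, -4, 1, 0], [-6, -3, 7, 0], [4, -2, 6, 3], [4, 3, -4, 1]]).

Expand along column 4 (it has 2 zeros):
  − (3) · M_34   where M_34 = det([-2 -4 1; -6 -3 7; 4 3 -4]) = -4
  + (1) · M_44   where M_44 = det([-2 -4 1; -6 -3 7; 4 -2 6]) = -224
det = (-1)·(3)·(-4) + (+1)·(1)·(-224) = -212

The determinant is -212.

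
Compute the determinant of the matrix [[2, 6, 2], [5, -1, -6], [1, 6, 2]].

The determinant is 34.

Expand along column 1:
  + 2 · |-1 -6; 6 2| = 2·(-2 − (-36)) = 68
  − 5 · |6 2; 6 2| = −5·(12 − 12) = 0
  + 1 · |6 2; -1 -6| = 1·(-36 − (-2)) = -34
Sum: (68) + (0) + (-34) = 34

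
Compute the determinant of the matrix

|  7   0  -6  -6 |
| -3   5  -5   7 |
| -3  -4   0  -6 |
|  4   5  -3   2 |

Expand along row 1 (it has 1 zero):
  + (7) · M_11   where M_11 = det([5 -5 7; -4 0 -6; 5 -3 2]) = 104
  + (-6) · M_13   where M_13 = det([-3 5 7; -3 -4 -6; 4 5 2]) = -149
  − (-6) · M_14   where M_14 = det([-3 5 -5; -3 -4 0; 4 5 -3]) = -86
det = (+1)·(7)·(104) + (+1)·(-6)·(-149) + (-1)·(-6)·(-86) = 1106

The determinant is 1106.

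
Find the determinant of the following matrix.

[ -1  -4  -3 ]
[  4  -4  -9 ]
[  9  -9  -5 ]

Expand along row 1:
  + (-1) · |-4 -9; -9 -5| = (-1)·(20 − 81) = 61
  − (-4) · |4 -9; 9 -5| = −(-4)·(-20 − (-81)) = 244
  + (-3) · |4 -4; 9 -9| = (-3)·(-36 − (-36)) = 0
Sum: (61) + (244) + (0) = 305

305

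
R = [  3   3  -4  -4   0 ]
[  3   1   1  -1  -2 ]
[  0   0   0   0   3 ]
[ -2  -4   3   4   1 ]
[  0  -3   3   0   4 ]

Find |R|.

The determinant is -243.

Expand along row 3 (it has 4 zeros):
  + (3) · M_35   where M_35 = det([3 3 -4 -4; 3 1 1 -1; -2 -4 3 4; 0 -3 3 0]) = -81
det = (+1)·(3)·(-81) = -243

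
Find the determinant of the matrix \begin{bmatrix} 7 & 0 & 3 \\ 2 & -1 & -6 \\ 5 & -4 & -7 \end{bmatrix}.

Expand along row 1:
  + 7 · |-1 -6; -4 -7| = 7·(7 − 24) = -119
  + 3 · |2 -1; 5 -4| = 3·(-8 − (-5)) = -9
Sum: (-119) + (-9) = -128

-128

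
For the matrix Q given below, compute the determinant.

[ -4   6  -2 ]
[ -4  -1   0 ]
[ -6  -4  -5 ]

The determinant is -160.

Expand along column 3:
  + (-2) · |-4 -1; -6 -4| = (-2)·(16 − 6) = -20
  + (-5) · |-4 6; -4 -1| = (-5)·(4 − (-24)) = -140
Sum: (-20) + (-140) = -160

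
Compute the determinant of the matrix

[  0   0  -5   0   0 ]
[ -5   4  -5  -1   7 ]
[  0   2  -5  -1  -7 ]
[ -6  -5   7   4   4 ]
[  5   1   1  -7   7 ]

-10170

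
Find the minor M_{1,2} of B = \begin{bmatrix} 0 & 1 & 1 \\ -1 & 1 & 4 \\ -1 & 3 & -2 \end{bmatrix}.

The minor is 6.

Delete row 1 and column 2; the remaining 2×2 submatrix is [-1 4; -1 -2].
Its determinant is (-1)·(-2) − 4·(-1) = 6.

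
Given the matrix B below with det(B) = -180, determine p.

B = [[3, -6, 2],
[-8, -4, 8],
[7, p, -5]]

5

Expanding along the row containing p, det(B) is linear in p: det(B) = (-40)·p + (20).
Set (-40)·p + (20) = -180  ⇒  (-40)·p = -200  ⇒  p = 5.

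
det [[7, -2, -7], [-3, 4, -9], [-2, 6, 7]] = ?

566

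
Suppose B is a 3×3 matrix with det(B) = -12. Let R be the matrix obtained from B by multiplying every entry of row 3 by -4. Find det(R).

Scaling one row by -4 multiplies the determinant by -4.
det(R) = (-4)·(-12) = 48

|R| = 48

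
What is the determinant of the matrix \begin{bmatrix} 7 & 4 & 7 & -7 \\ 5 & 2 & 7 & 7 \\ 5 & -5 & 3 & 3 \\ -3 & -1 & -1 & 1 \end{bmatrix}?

-1268

Expand along row 1:
  + (7) · M_11   where M_11 = det([2 7 7; -5 3 3; -1 -1 1]) = 82
  − (4) · M_12   where M_12 = det([5 7 7; 5 3 3; -3 -1 1]) = -40
  + (7) · M_13   where M_13 = det([5 2 7; 5 -5 3; -3 -1 1]) = -178
  − (-7) · M_14   where M_14 = det([5 2 7; 5 -5 3; -3 -1 -1]) = -108
det = (+1)·(7)·(82) + (-1)·(4)·(-40) + (+1)·(7)·(-178) + (-1)·(-7)·(-108) = -1268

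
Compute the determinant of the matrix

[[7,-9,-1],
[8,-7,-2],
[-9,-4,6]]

The determinant is 15.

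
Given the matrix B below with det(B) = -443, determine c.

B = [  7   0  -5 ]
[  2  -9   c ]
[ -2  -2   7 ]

Expanding along the column containing c, det(B) is linear in c: det(B) = (14)·c + (-331).
Set (14)·c + (-331) = -443  ⇒  (14)·c = -112  ⇒  c = -8.

-8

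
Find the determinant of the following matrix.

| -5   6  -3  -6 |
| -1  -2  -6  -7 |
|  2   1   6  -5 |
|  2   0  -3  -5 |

The determinant is -1614.

Expand along row 4 (it has 1 zero):
  − (2) · M_41   where M_41 = det([6 -3 -6; -2 -6 -7; 1 6 -5]) = 519
  − (-3) · M_43   where M_43 = det([-5 6 -6; -1 -2 -7; 2 1 -5]) = -217
  + (-5) · M_44   where M_44 = det([-5 6 -3; -1 -2 -6; 2 1 6]) = -15
det = (-1)·(2)·(519) + (-1)·(-3)·(-217) + (+1)·(-5)·(-15) = -1614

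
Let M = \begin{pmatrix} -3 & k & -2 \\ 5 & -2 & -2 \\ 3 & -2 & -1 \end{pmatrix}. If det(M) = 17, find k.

Expanding along the row containing k, det(M) is linear in k: det(M) = (-1)·k + (14).
Set (-1)·k + (14) = 17  ⇒  (-1)·k = 3  ⇒  k = -3.

-3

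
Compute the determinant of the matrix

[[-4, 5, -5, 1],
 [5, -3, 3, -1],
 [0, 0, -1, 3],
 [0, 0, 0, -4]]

The matrix is block upper-triangular with a 2×2 block and a 2×2 block on the diagonal, so its determinant equals the product of the determinants of the diagonal blocks.
det of the 2×2 block = -13
det of the 2×2 block = 4
det = (-13)·(4) = -52

-52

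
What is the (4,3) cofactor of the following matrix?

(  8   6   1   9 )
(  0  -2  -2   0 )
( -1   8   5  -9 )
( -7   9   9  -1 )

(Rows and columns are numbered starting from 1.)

Delete row 4 and column 3; the remaining 3×3 submatrix is [8 6 9; 0 -2 0; -1 8 -9].
Its determinant is 126.
The cofactor carries sign (−1)^(4+3) = −1, so C_{4,3} = −(126) = -126.

The cofactor is -126.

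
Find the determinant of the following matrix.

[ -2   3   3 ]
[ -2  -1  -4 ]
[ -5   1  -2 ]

Expand along row 1:
  + (-2) · |-1 -4; 1 -2| = (-2)·(2 − (-4)) = -12
  − 3 · |-2 -4; -5 -2| = −3·(4 − 20) = 48
  + 3 · |-2 -1; -5 1| = 3·(-2 − 5) = -21
Sum: (-12) + (48) + (-21) = 15

The determinant is 15.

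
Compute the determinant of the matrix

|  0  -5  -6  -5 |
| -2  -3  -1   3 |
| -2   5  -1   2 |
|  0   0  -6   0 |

Expand along row 4 (it has 3 zeros):
  − (-6) · M_43   where M_43 = det([0 -5 -5; -2 -3 3; -2 5 2]) = 90
det = (-1)·(-6)·(90) = 540

540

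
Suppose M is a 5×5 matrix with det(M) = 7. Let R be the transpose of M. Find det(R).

det(Mᵀ) = det(M).
det(R) = (1)·(7) = 7

|R| = 7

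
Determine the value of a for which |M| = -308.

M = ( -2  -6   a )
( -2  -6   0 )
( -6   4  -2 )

Expanding along the row containing a, det(M) is linear in a: det(M) = (-44)·a + (0).
Set (-44)·a + (0) = -308  ⇒  (-44)·a = -308  ⇒  a = 7.

a = 7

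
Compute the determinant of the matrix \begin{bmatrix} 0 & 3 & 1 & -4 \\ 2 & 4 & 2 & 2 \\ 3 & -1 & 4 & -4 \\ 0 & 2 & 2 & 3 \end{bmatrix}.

The determinant is -244.

Expand along column 1 (it has 2 zeros):
  − (2) · M_21   where M_21 = det([3 1 -4; -1 4 -4; 2 2 3]) = 95
  + (3) · M_31   where M_31 = det([3 1 -4; 4 2 2; 2 2 3]) = -18
det = (-1)·(2)·(95) + (+1)·(3)·(-18) = -244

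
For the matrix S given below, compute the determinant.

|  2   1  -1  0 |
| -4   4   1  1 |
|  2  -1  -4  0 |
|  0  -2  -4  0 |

det(S) = 4

Expand along column 4 (it has 3 zeros):
  + (1) · M_24   where M_24 = det([2 1 -1; 2 -1 -4; 0 -2 -4]) = 4
det = (+1)·(1)·(4) = 4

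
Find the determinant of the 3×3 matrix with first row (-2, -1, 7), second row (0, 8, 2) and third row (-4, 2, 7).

Expand along row 2:
  + 8 · |-2 7; -4 7| = 8·(-14 − (-28)) = 112
  − 2 · |-2 -1; -4 2| = −2·(-4 − 4) = 16
Sum: (112) + (16) = 128

128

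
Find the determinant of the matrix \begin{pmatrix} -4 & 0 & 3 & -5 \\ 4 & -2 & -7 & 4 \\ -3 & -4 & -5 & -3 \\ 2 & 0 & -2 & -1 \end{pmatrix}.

Expand along column 2 (it has 2 zeros):
  + (-2) · M_22   where M_22 = det([-4 3 -5; -3 -5 -3; 2 -2 -1]) = -103
  − (-4) · M_32   where M_32 = det([-4 3 -5; 4 -7 4; 2 -2 -1]) = -54
det = (+1)·(-2)·(-103) + (-1)·(-4)·(-54) = -10

The determinant is -10.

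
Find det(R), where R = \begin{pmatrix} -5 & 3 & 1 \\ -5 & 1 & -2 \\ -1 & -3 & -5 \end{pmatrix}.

2

Expand along column 1:
  + (-5) · |1 -2; -3 -5| = (-5)·(-5 − 6) = 55
  − (-5) · |3 1; -3 -5| = −(-5)·(-15 − (-3)) = -60
  + (-1) · |3 1; 1 -2| = (-1)·(-6 − 1) = 7
Sum: (55) + (-60) + (7) = 2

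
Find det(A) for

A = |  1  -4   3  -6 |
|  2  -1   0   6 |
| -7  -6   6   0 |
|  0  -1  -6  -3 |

The determinant is 2187.

Expand along row 2 (it has 1 zero):
  − (2) · M_21   where M_21 = det([-4 3 -6; -6 6 0; -1 -6 -3]) = -234
  + (-1) · M_22   where M_22 = det([1 3 -6; -7 6 0; 0 -6 -3]) = -333
  + (6) · M_24   where M_24 = det([1 -4 3; -7 -6 6; 0 -1 -6]) = 231
det = (-1)·(2)·(-234) + (+1)·(-1)·(-333) + (+1)·(6)·(231) = 2187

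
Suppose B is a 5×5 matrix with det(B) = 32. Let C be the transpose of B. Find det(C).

32

det(Bᵀ) = det(B).
det(C) = (1)·(32) = 32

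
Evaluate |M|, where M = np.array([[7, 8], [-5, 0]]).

det(M) = 7·0 − 8·(-5) = 0 − (-40) = 40

The determinant is 40.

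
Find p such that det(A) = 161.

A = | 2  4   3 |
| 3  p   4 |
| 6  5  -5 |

Expanding along the row containing p, det(A) is linear in p: det(A) = (-28)·p + (161).
Set (-28)·p + (161) = 161  ⇒  (-28)·p = 0  ⇒  p = 0.

p = 0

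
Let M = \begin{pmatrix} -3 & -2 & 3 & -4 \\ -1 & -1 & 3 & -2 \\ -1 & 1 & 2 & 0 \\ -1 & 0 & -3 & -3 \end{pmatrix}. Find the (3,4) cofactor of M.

0

Delete row 3 and column 4; the remaining 3×3 submatrix is [-3 -2 3; -1 -1 3; -1 0 -3].
Its determinant is 0.
The cofactor carries sign (−1)^(3+4) = −1, so C_{3,4} = −(0) = 0.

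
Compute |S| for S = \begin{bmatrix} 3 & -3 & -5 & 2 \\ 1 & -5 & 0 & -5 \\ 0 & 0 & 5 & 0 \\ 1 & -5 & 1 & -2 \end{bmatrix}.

-180

Expand along row 3 (it has 3 zeros):
  + (5) · M_33   where M_33 = det([3 -3 2; 1 -5 -5; 1 -5 -2]) = -36
det = (+1)·(5)·(-36) = -180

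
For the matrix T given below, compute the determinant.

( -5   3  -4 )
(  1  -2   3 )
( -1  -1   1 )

|T| = -5

Expand along column 1:
  + (-5) · |-2 3; -1 1| = (-5)·(-2 − (-3)) = -5
  − 1 · |3 -4; -1 1| = −1·(3 − 4) = 1
  + (-1) · |3 -4; -2 3| = (-1)·(9 − 8) = -1
Sum: (-5) + (1) + (-1) = -5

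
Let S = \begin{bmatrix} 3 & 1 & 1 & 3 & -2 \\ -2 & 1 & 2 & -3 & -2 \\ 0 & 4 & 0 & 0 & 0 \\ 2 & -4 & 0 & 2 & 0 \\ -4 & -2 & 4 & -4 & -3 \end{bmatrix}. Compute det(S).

40

Expand along row 3 (it has 4 zeros):
  − (4) · M_32   where M_32 = det([3 1 3 -2; -2 2 -3 -2; 2 0 2 0; -4 4 -4 -3]) = -10
det = (-1)·(4)·(-10) = 40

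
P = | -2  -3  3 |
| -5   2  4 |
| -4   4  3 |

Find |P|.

Expand along row 1:
  + (-2) · |2 4; 4 3| = (-2)·(6 − 16) = 20
  − (-3) · |-5 4; -4 3| = −(-3)·(-15 − (-16)) = 3
  + 3 · |-5 2; -4 4| = 3·(-20 − (-8)) = -36
Sum: (20) + (3) + (-36) = -13

-13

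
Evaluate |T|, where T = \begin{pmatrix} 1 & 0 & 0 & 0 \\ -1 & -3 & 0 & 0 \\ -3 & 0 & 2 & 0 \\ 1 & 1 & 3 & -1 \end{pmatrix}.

|T| = 6

T is lower triangular, so det(T) is the product of the diagonal entries:
det = (1) · (-3) · (2) · (-1) = 6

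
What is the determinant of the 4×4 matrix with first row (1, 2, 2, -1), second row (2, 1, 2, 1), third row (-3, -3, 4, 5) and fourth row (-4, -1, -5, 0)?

-97

Expand along row 4 (it has 1 zero):
  − (-4) · M_41   where M_41 = det([2 2 -1; 1 2 1; -3 4 5]) = -14
  + (-1) · M_42   where M_42 = det([1 2 -1; 2 2 1; -3 4 5]) = -34
  − (-5) · M_43   where M_43 = det([1 2 -1; 2 1 1; -3 -3 5]) = -15
det = (-1)·(-4)·(-14) + (+1)·(-1)·(-34) + (-1)·(-5)·(-15) = -97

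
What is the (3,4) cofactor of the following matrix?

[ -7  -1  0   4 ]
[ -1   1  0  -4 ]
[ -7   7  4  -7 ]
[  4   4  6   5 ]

Delete row 3 and column 4; the remaining 3×3 submatrix is [-7 -1 0; -1 1 0; 4 4 6].
Its determinant is -48.
The cofactor carries sign (−1)^(3+4) = −1, so C_{3,4} = −(-48) = 48.

The cofactor is 48.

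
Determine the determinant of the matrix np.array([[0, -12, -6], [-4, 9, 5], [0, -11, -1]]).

The determinant is -216.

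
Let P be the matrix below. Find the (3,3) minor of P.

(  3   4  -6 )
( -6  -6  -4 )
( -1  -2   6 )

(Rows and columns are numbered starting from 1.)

Delete row 3 and column 3; the remaining 2×2 submatrix is [3 4; -6 -6].
Its determinant is 3·(-6) − 4·(-6) = 6.

6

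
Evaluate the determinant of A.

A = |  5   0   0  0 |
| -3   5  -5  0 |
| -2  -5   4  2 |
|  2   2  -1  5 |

Expand along row 1 (it has 3 zeros):
  + (5) · M_11   where M_11 = det([5 -5 0; -5 4 2; 2 -1 5]) = -35
det = (+1)·(5)·(-35) = -175

|A| = -175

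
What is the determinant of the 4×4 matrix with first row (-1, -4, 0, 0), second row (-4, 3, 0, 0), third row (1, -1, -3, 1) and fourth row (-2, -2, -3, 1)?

0

The matrix is block lower-triangular with a 2×2 block and a 2×2 block on the diagonal, so its determinant equals the product of the determinants of the diagonal blocks.
det of the 2×2 block = -19
det of the 2×2 block = 0
det = (-19)·(0) = 0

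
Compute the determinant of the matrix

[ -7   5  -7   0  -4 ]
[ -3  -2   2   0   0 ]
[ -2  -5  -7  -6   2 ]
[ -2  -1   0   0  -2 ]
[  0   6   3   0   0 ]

2916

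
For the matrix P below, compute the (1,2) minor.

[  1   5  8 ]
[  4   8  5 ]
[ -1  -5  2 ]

13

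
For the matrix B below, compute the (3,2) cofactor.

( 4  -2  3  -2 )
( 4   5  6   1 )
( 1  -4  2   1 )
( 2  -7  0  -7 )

Delete row 3 and column 2; the remaining 3×3 submatrix is [4 3 -2; 4 6 1; 2 0 -7].
Its determinant is -54.
The cofactor carries sign (−1)^(3+2) = −1, so C_{3,2} = −(-54) = 54.

54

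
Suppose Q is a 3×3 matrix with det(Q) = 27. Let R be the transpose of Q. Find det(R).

|R| = 27

det(Qᵀ) = det(Q).
det(R) = (1)·(27) = 27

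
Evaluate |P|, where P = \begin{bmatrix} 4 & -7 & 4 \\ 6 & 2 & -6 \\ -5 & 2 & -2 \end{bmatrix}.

det(P) = -174

Expand along column 1:
  + 4 · |2 -6; 2 -2| = 4·(-4 − (-12)) = 32
  − 6 · |-7 4; 2 -2| = −6·(14 − 8) = -36
  + (-5) · |-7 4; 2 -6| = (-5)·(42 − 8) = -170
Sum: (32) + (-36) + (-170) = -174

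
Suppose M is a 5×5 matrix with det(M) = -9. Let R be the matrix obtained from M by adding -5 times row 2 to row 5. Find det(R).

-9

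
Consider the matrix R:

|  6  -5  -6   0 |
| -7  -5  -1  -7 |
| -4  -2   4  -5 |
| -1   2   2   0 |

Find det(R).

det(R) = 179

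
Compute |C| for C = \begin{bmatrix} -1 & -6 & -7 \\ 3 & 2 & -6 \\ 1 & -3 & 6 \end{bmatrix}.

227

Expand along row 1:
  + (-1) · |2 -6; -3 6| = (-1)·(12 − 18) = 6
  − (-6) · |3 -6; 1 6| = −(-6)·(18 − (-6)) = 144
  + (-7) · |3 2; 1 -3| = (-7)·(-9 − 2) = 77
Sum: (6) + (144) + (77) = 227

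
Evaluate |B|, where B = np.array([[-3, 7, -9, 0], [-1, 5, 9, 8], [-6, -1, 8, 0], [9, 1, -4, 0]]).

Expand along column 4 (it has 3 zeros):
  + (8) · M_24   where M_24 = det([-3 7 -9; -6 -1 8; 9 1 -4]) = 321
det = (+1)·(8)·(321) = 2568

|B| = 2568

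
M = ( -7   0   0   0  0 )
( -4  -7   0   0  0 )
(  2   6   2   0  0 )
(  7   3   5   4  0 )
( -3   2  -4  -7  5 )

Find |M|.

|M| = 1960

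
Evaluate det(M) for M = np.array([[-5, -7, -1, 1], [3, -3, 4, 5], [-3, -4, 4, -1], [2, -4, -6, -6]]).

The determinant is -2340.

Expand along row 1:
  + (-5) · M_11   where M_11 = det([-3 4 5; -4 4 -1; -4 -6 -6]) = 210
  − (-7) · M_12   where M_12 = det([3 4 5; -3 4 -1; 2 -6 -6]) = -120
  + (-1) · M_13   where M_13 = det([3 -3 5; -3 -4 -1; 2 -4 -6]) = 220
  − (1) · M_14   where M_14 = det([3 -3 4; -3 -4 4; 2 -4 -6]) = 230
det = (+1)·(-5)·(210) + (-1)·(-7)·(-120) + (+1)·(-1)·(220) + (-1)·(1)·(230) = -2340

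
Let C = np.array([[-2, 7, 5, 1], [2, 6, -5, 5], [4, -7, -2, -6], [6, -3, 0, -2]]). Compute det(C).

Expand along row 4 (it has 1 zero):
  − (6) · M_41   where M_41 = det([7 5 1; 6 -5 5; -7 -2 -6]) = 238
  + (-3) · M_42   where M_42 = det([-2 5 1; 2 -5 5; 4 -2 -6]) = 96
  + (-2) · M_44   where M_44 = det([-2 7 5; 2 6 -5; 4 -7 -2]) = -208
det = (-1)·(6)·(238) + (+1)·(-3)·(96) + (+1)·(-2)·(-208) = -1300

-1300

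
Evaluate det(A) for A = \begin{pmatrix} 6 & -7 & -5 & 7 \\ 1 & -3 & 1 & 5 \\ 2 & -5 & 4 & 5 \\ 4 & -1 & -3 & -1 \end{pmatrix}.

-194

Expand along row 1:
  + (6) · M_11   where M_11 = det([-3 1 5; -5 4 5; -1 -3 -1]) = 52
  − (-7) · M_12   where M_12 = det([1 1 5; 2 4 5; 4 -3 -1]) = -77
  + (-5) · M_13   where M_13 = det([1 -3 5; 2 -5 5; 4 -1 -1]) = 34
  − (7) · M_14   where M_14 = det([1 -3 1; 2 -5 4; 4 -1 -3]) = -29
det = (+1)·(6)·(52) + (-1)·(-7)·(-77) + (+1)·(-5)·(34) + (-1)·(7)·(-29) = -194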